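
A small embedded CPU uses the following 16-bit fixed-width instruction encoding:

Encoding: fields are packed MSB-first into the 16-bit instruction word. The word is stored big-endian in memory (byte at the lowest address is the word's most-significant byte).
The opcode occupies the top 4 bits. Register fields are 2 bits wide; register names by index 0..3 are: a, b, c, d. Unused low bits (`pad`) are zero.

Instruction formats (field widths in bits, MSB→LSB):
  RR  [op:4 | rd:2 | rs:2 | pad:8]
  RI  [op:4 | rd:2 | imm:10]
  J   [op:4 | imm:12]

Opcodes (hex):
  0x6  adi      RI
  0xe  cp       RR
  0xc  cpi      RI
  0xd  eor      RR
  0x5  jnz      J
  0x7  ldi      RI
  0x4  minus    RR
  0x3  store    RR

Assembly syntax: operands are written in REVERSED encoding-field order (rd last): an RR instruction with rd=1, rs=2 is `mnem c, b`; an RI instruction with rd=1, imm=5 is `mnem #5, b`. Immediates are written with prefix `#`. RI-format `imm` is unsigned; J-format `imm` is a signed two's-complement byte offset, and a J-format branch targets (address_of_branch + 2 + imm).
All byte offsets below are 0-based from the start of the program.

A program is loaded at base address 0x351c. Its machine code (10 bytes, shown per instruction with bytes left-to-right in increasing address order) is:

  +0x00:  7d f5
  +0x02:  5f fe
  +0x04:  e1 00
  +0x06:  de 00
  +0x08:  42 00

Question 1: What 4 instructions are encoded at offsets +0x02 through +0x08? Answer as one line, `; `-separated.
@+02  big-endian(5f fe) = 0x5ffe
  top 4b → 0x5 → jnz [J]
  imm: (w>>0)&0xfff=0xffe (s12→-2) → #-2
@+04  big-endian(e1 00) = 0xe100
  top 4b → 0xe → cp [RR]
  rd: (w>>10)&0x3=0x0 → a
  rs: (w>>8)&0x3=0x1 → b
@+06  big-endian(de 00) = 0xde00
  top 4b → 0xd → eor [RR]
  rd: (w>>10)&0x3=0x3 → d
  rs: (w>>8)&0x3=0x2 → c
@+08  big-endian(42 00) = 0x4200
  top 4b → 0x4 → minus [RR]
  rd: (w>>10)&0x3=0x0 → a
  rs: (w>>8)&0x3=0x2 → c

jnz #-2; cp b, a; eor c, d; minus c, a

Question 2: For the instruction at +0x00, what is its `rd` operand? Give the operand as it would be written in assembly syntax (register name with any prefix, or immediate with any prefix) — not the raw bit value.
d

+0x00: 7d f5 ⇒ word 0x7df5 (big)
  opcode bits[15:12]=0x7: ldi/RI
  rd@[11:10]=0x3 ⇒ d
  imm@[9:0]=0x1f5 ⇒ #501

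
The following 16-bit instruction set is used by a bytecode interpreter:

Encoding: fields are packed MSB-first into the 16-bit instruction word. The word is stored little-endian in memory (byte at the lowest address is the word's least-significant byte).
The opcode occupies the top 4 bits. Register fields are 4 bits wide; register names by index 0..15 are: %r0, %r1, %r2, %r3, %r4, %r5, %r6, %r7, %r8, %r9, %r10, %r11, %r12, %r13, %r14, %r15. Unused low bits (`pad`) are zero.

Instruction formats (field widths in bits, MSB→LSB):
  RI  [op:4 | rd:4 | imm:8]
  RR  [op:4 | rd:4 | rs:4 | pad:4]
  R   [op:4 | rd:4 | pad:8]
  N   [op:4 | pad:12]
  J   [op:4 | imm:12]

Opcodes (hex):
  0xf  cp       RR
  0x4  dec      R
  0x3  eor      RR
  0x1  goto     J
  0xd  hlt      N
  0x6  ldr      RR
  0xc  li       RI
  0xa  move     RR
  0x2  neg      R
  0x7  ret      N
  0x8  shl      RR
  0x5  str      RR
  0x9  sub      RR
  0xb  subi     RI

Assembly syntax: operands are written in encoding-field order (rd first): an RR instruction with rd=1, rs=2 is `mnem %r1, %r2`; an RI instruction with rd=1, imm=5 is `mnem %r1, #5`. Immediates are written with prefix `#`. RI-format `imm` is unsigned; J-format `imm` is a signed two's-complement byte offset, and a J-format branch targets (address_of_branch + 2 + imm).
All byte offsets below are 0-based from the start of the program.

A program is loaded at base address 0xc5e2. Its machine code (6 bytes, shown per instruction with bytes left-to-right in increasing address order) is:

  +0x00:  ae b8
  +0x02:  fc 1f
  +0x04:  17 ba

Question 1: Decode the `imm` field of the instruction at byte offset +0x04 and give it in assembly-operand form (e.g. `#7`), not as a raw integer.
[04] 17 ba → 0xba17
  opcode bits[15:12]=0xb: subi/RI
  rd@[11:8]=0xa ⇒ %r10
  imm@[7:0]=0x17 ⇒ #23

#23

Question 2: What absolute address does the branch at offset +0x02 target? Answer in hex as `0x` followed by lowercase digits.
0xc5e2

off 0x02: read fc 1f as little → 0x1ffc
  top 4b → 0x1 → goto [J]
  imm: (w>>0)&0xfff=0xffc (s12→-4) → #-4
  target = base 0xc5e2 + off 0x02 + 2 + imm -4 = 0xc5e2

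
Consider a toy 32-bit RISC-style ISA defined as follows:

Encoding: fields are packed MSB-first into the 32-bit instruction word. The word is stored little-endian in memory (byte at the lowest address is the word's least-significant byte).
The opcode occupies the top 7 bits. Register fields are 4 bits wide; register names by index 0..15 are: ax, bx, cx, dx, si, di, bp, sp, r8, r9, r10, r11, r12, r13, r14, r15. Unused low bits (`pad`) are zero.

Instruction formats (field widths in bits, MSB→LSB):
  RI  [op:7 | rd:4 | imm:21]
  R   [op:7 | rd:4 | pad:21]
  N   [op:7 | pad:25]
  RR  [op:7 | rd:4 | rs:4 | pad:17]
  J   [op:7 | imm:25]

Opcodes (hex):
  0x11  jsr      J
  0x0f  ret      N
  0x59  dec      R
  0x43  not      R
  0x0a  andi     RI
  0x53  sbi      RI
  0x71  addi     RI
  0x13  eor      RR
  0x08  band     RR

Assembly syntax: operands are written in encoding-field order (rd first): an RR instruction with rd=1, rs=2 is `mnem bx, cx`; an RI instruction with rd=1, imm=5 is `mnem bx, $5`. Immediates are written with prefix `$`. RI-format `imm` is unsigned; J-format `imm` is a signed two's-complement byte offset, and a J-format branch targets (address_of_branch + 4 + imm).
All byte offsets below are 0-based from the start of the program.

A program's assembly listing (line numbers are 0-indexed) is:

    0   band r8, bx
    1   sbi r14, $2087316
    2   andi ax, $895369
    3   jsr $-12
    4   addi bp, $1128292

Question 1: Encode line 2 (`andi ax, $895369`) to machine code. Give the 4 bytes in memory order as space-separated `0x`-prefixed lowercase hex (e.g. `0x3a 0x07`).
0x89 0xa9 0x0d 0x14

L2: andi op=0xa:7|rd=0:4|imm=895369:21 ⇒ 0x140da989 ⇒ little 89 a9 0d 14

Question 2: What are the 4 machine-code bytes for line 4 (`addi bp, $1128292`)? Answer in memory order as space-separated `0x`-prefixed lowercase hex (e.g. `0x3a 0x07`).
4. addi fields op=0x71:7|rd=6:4|imm=1128292:21 → word e2d13764h → 64 37 d1 e2

0x64 0x37 0xd1 0xe2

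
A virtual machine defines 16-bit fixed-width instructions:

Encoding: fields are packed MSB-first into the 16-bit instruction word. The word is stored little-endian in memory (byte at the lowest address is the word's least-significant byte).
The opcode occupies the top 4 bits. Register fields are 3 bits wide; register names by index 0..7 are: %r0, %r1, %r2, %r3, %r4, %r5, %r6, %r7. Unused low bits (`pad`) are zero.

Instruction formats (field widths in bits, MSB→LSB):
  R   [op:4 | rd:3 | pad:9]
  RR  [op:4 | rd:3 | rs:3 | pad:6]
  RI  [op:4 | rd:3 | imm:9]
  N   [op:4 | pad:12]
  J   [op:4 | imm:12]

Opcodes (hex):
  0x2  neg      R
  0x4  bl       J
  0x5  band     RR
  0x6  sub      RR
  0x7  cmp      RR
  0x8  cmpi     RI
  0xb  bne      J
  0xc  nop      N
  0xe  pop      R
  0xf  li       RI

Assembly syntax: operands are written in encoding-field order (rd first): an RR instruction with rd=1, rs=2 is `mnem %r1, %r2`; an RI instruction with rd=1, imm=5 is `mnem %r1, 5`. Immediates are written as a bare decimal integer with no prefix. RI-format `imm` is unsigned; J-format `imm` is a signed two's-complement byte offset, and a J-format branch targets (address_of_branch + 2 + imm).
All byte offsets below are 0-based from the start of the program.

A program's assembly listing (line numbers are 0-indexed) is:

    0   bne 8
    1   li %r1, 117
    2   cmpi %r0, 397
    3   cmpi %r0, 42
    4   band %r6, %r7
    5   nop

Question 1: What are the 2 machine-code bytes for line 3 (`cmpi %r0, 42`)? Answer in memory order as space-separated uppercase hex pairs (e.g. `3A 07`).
L3: cmpi op=0x8:4|rd=0:3|imm=42:9 ⇒ 0x802a ⇒ little 2a 80

2A 80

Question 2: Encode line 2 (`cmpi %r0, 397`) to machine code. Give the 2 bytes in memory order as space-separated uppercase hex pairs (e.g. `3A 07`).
8D 81

L2: cmpi op=0x8:4|rd=0:3|imm=397:9 ⇒ 0x818d ⇒ little 8d 81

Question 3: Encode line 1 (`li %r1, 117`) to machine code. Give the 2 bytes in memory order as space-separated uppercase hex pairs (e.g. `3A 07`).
75 F2

line 1 (li): pack op=0xf:4|rd=1:3|imm=117:9 = 0xf275; little→ 75 f2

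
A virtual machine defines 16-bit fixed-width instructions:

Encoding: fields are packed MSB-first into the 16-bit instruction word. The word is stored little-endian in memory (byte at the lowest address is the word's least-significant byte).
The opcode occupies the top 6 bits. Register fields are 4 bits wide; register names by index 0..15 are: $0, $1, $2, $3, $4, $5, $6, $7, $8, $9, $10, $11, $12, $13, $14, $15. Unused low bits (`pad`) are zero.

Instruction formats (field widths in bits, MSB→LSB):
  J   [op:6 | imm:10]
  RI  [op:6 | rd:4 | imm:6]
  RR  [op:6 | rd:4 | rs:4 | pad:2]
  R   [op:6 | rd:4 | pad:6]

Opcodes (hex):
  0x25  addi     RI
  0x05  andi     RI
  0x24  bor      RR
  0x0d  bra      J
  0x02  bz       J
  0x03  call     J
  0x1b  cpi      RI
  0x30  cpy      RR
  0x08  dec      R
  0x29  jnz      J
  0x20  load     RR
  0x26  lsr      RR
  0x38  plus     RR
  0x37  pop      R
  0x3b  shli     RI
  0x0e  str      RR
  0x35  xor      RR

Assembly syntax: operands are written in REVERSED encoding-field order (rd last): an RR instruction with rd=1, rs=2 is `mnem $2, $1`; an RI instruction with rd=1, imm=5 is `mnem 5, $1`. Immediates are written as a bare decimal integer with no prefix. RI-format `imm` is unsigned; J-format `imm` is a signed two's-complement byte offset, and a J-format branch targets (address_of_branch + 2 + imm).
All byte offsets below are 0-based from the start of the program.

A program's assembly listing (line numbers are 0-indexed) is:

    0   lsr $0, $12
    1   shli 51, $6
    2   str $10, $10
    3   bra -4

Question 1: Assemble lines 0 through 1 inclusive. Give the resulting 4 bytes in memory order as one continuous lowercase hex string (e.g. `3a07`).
0. lsr fields op=0x26:6|rd=12:4|rs=0:4|pad=0:2 → word 9b00h → 00 9b
1. shli fields op=0x3b:6|rd=6:4|imm=51:6 → word edb3h → b3 ed

009bb3ed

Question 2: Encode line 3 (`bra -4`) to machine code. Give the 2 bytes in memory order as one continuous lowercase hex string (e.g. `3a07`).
fc37

3. bra fields op=0xd:6|imm=-4:10 → word 37fch → fc 37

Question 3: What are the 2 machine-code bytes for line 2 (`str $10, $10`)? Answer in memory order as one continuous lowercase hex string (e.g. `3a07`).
L2: str op=0xe:6|rd=10:4|rs=10:4|pad=0:2 ⇒ 0x3aa8 ⇒ little a8 3a

a83a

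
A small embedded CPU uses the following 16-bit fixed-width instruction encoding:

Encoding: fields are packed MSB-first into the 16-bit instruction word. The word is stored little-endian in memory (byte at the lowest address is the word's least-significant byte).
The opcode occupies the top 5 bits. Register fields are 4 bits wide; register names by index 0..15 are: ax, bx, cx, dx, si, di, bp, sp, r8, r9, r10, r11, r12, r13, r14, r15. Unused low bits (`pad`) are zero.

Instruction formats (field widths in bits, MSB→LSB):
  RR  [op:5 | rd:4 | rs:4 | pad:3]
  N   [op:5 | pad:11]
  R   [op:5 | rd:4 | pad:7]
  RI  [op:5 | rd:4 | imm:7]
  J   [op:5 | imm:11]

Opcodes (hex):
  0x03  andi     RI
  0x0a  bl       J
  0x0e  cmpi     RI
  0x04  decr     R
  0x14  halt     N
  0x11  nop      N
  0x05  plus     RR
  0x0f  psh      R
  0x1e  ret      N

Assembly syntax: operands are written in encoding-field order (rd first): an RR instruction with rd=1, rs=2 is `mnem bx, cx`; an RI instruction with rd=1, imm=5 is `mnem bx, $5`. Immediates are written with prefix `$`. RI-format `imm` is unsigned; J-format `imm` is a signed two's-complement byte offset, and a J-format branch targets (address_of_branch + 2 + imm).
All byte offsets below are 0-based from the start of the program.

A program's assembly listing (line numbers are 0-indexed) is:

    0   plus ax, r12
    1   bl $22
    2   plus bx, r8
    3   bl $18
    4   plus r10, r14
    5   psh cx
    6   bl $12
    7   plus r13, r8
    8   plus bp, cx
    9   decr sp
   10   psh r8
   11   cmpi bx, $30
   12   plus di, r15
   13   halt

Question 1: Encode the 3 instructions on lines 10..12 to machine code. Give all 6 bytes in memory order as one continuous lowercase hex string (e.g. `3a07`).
L10: psh op=0xf:5|rd=8:4|pad=0:7 ⇒ 0x7c00 ⇒ little 00 7c
L11: cmpi op=0xe:5|rd=1:4|imm=30:7 ⇒ 0x709e ⇒ little 9e 70
L12: plus op=0x5:5|rd=5:4|rs=15:4|pad=0:3 ⇒ 0x2af8 ⇒ little f8 2a

007c9e70f82a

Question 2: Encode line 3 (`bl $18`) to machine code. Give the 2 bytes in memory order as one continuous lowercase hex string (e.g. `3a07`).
3. bl fields op=0xa:5|imm=18:11 → word 5012h → 12 50

1250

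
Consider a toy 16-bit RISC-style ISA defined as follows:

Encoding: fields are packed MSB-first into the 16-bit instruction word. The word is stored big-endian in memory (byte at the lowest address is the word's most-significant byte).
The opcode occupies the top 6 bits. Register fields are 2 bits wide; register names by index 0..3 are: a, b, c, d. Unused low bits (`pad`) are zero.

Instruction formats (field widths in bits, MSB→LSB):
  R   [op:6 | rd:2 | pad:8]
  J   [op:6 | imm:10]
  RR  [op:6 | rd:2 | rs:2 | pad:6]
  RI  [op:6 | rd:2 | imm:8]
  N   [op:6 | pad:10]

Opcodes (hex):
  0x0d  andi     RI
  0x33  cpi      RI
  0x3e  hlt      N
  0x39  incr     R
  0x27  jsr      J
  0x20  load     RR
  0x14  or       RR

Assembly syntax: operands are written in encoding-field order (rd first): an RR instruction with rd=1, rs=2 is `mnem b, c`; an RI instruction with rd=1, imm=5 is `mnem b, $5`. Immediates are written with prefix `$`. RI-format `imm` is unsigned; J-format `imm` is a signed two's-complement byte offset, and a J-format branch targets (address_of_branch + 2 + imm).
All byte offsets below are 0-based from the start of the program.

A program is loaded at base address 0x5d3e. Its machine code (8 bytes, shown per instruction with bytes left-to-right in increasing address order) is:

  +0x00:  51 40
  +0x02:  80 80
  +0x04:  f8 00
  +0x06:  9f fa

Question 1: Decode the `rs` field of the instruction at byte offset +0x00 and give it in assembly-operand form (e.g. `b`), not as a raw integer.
+0x00: 51 40 ⇒ word 0x5140 (big)
  top 6b → 0x14 → or [RR]
  [9:8] rd=1 = b
  [7:6] rs=1 = b

b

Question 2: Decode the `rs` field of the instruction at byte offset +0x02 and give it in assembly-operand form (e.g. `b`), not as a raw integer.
+0x02: 80 80 ⇒ word 0x8080 (big)
  op=0x8080>>10=0x20 ⇒ load (RR)
  [9:8] rd=0 = a
  [7:6] rs=2 = c

c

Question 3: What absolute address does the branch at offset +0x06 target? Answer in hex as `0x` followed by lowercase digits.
0x5d40

+0x06: 9f fa ⇒ word 0x9ffa (big)
  opcode bits[15:10]=0x27: jsr/J
  imm: (w>>0)&0x3ff=0x3fa (s10→-6) → $-6
  target = base 0x5d3e + off 0x06 + 2 + imm -6 = 0x5d40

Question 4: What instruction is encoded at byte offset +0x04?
@+04  big-endian(f8 00) = 0xf800
  top 6b → 0x3e → hlt [N]

hlt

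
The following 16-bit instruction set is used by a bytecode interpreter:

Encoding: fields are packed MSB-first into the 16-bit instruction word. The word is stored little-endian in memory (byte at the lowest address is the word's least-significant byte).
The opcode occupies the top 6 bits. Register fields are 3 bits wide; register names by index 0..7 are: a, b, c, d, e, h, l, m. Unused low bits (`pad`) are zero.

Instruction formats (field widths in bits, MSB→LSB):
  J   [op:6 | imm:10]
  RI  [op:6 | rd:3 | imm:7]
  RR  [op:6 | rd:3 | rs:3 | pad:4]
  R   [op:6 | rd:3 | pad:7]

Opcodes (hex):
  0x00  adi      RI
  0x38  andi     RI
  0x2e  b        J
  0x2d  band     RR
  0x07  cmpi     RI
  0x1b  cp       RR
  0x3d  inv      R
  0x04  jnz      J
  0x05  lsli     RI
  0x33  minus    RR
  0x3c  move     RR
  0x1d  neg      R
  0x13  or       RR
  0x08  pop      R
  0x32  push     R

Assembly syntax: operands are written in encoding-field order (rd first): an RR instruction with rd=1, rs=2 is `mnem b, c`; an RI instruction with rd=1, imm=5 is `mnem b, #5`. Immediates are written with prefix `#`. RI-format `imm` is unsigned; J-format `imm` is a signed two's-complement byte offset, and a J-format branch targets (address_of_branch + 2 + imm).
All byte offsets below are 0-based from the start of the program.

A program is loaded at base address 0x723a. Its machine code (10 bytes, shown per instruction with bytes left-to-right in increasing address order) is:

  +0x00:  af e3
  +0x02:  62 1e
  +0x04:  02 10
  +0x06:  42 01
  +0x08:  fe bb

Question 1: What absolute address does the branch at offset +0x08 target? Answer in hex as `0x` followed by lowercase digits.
0x7242

off 0x08: read fe bb as little → 0xbbfe
  opcode bits[15:10]=0x2e: b/J
  [9:0] imm=1022 (s10→-2) = #-2
  target = base 0x723a + off 0x08 + 2 + imm -2 = 0x7242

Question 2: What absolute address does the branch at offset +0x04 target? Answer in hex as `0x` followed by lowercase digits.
+0x04: 02 10 ⇒ word 0x1002 (little)
  top 6b → 0x4 → jnz [J]
  [9:0] imm=2 = #2
  target = base 0x723a + off 0x04 + 2 + imm 2 = 0x7242

0x7242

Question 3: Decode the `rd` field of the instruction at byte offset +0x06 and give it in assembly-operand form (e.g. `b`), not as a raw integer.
c

+0x06: 42 01 ⇒ word 0x0142 (little)
  opcode bits[15:10]=0x0: adi/RI
  rd@[9:7]=0x2 ⇒ c
  imm@[6:0]=0x42 ⇒ #66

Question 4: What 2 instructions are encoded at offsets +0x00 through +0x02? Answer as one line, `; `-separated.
off 0x00: read af e3 as little → 0xe3af
  op=0xe3af>>10=0x38 ⇒ andi (RI)
  rd: (w>>7)&0x7=0x7 → m
  imm: (w>>0)&0x7f=0x2f → #47
off 0x02: read 62 1e as little → 0x1e62
  op=0x1e62>>10=0x7 ⇒ cmpi (RI)
  rd: (w>>7)&0x7=0x4 → e
  imm: (w>>0)&0x7f=0x62 → #98

andi m, #47; cmpi e, #98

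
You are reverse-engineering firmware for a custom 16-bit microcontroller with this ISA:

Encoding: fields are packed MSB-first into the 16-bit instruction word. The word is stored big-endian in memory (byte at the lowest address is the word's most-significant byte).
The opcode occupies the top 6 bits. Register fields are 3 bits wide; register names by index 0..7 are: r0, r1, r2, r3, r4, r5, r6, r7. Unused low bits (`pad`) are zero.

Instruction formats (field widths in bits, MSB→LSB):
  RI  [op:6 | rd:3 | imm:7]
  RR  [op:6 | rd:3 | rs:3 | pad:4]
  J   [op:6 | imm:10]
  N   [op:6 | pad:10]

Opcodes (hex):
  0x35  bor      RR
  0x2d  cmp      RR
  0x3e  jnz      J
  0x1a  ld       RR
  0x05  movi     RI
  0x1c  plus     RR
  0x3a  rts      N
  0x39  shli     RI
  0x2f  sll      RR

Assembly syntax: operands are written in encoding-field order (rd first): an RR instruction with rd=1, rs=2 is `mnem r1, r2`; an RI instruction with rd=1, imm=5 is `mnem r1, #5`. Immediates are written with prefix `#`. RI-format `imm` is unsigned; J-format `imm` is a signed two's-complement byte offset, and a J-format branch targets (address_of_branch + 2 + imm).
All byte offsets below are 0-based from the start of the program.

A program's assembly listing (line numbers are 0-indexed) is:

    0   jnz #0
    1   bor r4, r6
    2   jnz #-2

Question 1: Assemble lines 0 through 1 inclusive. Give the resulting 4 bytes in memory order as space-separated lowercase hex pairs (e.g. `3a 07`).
L0: jnz op=0x3e:6|imm=0:10 ⇒ 0xf800 ⇒ big f8 00
L1: bor op=0x35:6|rd=4:3|rs=6:3|pad=0:4 ⇒ 0xd660 ⇒ big d6 60

f8 00 d6 60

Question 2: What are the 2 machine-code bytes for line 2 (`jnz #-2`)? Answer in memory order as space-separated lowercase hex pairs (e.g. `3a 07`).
line 2 (jnz): pack op=0x3e:6|imm=-2:10 = 0xfbfe; big→ fb fe

fb fe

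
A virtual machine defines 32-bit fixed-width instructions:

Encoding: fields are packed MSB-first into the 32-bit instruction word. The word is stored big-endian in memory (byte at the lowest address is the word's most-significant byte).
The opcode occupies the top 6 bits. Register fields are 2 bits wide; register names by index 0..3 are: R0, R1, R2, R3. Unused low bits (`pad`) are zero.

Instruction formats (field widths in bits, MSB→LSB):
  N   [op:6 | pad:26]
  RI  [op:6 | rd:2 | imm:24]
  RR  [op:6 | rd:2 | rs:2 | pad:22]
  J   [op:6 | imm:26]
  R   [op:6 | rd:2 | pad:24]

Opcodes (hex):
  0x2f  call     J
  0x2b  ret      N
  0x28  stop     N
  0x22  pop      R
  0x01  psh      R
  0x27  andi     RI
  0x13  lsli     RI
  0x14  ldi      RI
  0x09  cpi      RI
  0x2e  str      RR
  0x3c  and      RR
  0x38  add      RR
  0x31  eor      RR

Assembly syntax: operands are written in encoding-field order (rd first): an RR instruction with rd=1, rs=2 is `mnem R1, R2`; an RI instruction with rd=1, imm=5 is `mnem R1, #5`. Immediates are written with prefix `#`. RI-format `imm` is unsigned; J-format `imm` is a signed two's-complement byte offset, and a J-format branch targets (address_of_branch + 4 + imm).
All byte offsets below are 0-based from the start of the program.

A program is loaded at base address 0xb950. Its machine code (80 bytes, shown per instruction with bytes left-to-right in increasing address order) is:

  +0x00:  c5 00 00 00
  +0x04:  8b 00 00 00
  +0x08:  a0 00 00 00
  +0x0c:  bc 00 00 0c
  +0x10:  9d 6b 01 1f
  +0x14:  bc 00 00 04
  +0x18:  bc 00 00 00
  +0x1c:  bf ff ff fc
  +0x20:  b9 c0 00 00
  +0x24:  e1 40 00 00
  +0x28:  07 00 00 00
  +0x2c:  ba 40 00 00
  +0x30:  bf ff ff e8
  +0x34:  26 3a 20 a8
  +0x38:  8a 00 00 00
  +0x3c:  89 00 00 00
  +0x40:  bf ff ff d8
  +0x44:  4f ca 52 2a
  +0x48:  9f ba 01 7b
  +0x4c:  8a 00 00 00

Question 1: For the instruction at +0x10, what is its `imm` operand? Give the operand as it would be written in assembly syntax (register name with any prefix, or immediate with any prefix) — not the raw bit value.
[10] 9d 6b 01 1f → 0x9d6b011f
  opcode bits[31:26]=0x27: andi/RI
  rd@[25:24]=0x1 ⇒ R1
  imm@[23:0]=0x6b011f ⇒ #7012639

#7012639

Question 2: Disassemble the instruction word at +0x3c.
pop R1

off 0x3c: read 89 00 00 00 as big → 0x89000000
  op=0x89000000>>26=0x22 ⇒ pop (R)
  [25:24] rd=1 = R1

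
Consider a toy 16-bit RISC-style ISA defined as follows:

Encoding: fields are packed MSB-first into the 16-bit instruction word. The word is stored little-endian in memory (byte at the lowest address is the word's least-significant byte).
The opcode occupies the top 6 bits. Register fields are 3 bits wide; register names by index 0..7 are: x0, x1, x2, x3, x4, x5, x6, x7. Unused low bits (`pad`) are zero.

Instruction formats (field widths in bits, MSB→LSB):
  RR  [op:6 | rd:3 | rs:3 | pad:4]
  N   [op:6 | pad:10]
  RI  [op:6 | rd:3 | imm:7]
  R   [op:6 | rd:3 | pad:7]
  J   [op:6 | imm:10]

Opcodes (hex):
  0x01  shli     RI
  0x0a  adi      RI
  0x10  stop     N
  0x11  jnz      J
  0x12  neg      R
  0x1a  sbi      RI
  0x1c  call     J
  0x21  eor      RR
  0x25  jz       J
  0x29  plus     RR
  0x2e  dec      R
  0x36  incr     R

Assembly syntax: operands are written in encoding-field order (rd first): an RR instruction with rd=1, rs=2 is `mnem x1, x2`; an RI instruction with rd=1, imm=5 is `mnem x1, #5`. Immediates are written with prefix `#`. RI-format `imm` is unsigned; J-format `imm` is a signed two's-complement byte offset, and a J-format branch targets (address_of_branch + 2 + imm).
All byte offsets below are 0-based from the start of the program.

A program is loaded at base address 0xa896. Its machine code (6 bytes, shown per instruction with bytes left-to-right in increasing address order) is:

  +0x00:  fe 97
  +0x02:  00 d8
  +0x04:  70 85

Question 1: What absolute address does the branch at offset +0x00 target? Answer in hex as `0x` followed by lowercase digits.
+0x00: fe 97 ⇒ word 0x97fe (little)
  opcode bits[15:10]=0x25: jz/J
  [9:0] imm=1022 (s10→-2) = #-2
  target = base 0xa896 + off 0x00 + 2 + imm -2 = 0xa896

0xa896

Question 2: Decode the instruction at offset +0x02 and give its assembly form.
+0x02: 00 d8 ⇒ word 0xd800 (little)
  top 6b → 0x36 → incr [R]
  [9:7] rd=0 = x0

incr x0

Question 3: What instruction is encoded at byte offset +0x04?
+0x04: 70 85 ⇒ word 0x8570 (little)
  opcode bits[15:10]=0x21: eor/RR
  rd@[9:7]=0x2 ⇒ x2
  rs@[6:4]=0x7 ⇒ x7

eor x2, x7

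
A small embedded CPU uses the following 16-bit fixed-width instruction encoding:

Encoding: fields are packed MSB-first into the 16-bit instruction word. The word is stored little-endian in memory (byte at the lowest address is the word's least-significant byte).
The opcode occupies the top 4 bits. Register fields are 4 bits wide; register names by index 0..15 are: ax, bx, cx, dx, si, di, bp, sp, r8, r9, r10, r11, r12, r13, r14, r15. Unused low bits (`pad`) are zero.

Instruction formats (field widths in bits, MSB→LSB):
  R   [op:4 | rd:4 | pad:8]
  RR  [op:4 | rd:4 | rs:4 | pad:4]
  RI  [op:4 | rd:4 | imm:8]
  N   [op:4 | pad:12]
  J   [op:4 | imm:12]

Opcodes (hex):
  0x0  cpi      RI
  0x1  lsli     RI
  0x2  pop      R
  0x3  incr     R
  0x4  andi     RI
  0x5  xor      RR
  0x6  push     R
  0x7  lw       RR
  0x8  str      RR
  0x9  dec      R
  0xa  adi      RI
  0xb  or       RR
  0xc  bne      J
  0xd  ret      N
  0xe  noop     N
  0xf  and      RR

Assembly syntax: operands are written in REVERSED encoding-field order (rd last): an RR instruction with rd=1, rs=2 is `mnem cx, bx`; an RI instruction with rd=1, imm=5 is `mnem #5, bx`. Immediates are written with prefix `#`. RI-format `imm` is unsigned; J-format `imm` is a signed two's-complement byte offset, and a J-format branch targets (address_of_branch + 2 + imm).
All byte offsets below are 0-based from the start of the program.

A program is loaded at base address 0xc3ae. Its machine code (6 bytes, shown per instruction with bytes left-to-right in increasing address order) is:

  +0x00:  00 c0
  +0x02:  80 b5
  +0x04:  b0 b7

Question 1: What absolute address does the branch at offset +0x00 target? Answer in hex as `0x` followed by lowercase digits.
0xc3b0

@+00  little-endian(00 c0) = 0xc000
  opcode bits[15:12]=0xc: bne/J
  imm@[11:0]=0x0 ⇒ #0
  target = base 0xc3ae + off 0x00 + 2 + imm 0 = 0xc3b0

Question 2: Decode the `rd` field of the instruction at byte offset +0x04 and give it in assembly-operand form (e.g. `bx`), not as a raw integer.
@+04  little-endian(b0 b7) = 0xb7b0
  op=0xb7b0>>12=0xb ⇒ or (RR)
  rd: (w>>8)&0xf=0x7 → sp
  rs: (w>>4)&0xf=0xb → r11

sp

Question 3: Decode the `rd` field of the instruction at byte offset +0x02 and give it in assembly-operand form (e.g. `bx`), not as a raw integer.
+0x02: 80 b5 ⇒ word 0xb580 (little)
  op=0xb580>>12=0xb ⇒ or (RR)
  [11:8] rd=5 = di
  [7:4] rs=8 = r8

di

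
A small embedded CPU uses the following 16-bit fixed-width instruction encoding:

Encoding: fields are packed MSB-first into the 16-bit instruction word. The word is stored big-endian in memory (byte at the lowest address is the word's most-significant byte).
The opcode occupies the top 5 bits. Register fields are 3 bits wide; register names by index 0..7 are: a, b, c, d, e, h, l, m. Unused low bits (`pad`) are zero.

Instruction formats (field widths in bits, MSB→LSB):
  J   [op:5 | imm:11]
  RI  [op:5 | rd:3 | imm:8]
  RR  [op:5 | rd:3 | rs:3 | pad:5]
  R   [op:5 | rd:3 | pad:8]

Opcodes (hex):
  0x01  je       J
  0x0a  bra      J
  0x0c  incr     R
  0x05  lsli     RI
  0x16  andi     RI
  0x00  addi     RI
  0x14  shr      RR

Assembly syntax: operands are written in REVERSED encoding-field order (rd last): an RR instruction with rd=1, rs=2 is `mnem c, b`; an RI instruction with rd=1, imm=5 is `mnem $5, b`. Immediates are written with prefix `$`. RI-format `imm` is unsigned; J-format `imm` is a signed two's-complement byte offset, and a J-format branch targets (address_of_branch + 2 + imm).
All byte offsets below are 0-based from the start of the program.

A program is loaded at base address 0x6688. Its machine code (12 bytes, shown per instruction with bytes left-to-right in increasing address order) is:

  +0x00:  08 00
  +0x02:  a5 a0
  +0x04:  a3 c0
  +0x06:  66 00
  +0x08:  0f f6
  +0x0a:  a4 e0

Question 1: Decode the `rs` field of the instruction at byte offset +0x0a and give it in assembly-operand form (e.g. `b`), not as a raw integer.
[0a] a4 e0 → 0xa4e0
  opcode bits[15:11]=0x14: shr/RR
  rd@[10:8]=0x4 ⇒ e
  rs@[7:5]=0x7 ⇒ m

m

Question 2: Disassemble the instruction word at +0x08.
je $-10

@+08  big-endian(0f f6) = 0x0ff6
  top 5b → 0x1 → je [J]
  [10:0] imm=2038 (s11→-10) = $-10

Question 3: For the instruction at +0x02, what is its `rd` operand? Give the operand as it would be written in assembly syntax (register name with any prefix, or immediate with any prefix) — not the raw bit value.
+0x02: a5 a0 ⇒ word 0xa5a0 (big)
  opcode bits[15:11]=0x14: shr/RR
  rd@[10:8]=0x5 ⇒ h
  rs@[7:5]=0x5 ⇒ h

h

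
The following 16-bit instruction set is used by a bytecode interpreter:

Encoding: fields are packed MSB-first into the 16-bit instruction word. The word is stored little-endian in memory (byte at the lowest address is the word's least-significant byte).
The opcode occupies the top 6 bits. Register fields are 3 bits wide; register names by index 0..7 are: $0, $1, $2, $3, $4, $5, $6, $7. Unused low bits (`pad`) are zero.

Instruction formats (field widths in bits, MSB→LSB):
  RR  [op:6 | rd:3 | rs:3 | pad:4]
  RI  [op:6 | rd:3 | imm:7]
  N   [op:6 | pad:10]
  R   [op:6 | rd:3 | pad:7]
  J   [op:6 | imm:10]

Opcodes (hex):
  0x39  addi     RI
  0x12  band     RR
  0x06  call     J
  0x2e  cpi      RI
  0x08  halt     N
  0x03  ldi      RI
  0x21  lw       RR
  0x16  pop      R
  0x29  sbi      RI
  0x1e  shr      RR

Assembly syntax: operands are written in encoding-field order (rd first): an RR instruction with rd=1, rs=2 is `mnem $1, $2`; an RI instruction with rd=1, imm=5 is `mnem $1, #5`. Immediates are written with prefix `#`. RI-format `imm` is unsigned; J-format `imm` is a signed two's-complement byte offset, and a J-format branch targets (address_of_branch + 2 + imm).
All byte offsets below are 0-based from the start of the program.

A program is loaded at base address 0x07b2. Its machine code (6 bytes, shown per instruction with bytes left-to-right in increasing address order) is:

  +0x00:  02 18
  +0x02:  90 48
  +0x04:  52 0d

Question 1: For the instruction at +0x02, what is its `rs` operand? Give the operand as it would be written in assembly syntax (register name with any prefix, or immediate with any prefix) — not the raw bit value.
@+02  little-endian(90 48) = 0x4890
  opcode bits[15:10]=0x12: band/RR
  [9:7] rd=1 = $1
  [6:4] rs=1 = $1

$1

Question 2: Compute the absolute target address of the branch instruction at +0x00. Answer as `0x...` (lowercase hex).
off 0x00: read 02 18 as little → 0x1802
  top 6b → 0x6 → call [J]
  imm@[9:0]=0x2 ⇒ #2
  target = base 0x07b2 + off 0x00 + 2 + imm 2 = 0x07b6

0x07b6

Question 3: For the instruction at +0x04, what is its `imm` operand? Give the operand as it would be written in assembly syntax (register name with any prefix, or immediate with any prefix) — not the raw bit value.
+0x04: 52 0d ⇒ word 0x0d52 (little)
  top 6b → 0x3 → ldi [RI]
  rd@[9:7]=0x2 ⇒ $2
  imm@[6:0]=0x52 ⇒ #82

#82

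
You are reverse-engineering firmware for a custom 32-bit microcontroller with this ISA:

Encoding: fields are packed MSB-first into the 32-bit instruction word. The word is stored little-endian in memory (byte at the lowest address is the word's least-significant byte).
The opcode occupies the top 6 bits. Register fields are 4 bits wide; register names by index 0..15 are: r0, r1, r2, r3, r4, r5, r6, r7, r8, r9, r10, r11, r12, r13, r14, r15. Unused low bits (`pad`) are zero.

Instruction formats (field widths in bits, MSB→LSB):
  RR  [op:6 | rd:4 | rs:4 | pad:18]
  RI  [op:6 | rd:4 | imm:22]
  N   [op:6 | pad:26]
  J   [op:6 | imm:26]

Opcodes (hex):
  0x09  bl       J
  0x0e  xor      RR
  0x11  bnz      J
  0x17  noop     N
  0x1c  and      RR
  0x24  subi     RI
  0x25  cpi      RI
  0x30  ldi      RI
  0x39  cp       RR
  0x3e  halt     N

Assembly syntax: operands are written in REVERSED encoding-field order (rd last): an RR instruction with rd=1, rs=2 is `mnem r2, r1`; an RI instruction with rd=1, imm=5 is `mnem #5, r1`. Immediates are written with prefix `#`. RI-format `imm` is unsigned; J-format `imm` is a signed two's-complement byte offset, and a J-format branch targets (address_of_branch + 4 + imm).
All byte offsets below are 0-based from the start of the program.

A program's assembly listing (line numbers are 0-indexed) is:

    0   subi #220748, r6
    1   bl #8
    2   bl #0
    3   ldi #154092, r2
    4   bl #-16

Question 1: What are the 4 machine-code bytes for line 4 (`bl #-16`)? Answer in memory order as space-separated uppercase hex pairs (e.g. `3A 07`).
line 4 (bl): pack op=0x9:6|imm=-16:26 = 0x27fffff0; little→ f0 ff ff 27

F0 FF FF 27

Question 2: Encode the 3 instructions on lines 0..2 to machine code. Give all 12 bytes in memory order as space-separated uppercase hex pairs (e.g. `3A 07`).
4C 5E 83 91 08 00 00 24 00 00 00 24

L0: subi op=0x24:6|rd=6:4|imm=220748:22 ⇒ 0x91835e4c ⇒ little 4c 5e 83 91
L1: bl op=0x9:6|imm=8:26 ⇒ 0x24000008 ⇒ little 08 00 00 24
L2: bl op=0x9:6|imm=0:26 ⇒ 0x24000000 ⇒ little 00 00 00 24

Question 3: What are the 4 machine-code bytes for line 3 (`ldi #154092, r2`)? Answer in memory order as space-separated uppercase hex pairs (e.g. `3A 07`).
line 3 (ldi): pack op=0x30:6|rd=2:4|imm=154092:22 = 0xc08259ec; little→ ec 59 82 c0

EC 59 82 C0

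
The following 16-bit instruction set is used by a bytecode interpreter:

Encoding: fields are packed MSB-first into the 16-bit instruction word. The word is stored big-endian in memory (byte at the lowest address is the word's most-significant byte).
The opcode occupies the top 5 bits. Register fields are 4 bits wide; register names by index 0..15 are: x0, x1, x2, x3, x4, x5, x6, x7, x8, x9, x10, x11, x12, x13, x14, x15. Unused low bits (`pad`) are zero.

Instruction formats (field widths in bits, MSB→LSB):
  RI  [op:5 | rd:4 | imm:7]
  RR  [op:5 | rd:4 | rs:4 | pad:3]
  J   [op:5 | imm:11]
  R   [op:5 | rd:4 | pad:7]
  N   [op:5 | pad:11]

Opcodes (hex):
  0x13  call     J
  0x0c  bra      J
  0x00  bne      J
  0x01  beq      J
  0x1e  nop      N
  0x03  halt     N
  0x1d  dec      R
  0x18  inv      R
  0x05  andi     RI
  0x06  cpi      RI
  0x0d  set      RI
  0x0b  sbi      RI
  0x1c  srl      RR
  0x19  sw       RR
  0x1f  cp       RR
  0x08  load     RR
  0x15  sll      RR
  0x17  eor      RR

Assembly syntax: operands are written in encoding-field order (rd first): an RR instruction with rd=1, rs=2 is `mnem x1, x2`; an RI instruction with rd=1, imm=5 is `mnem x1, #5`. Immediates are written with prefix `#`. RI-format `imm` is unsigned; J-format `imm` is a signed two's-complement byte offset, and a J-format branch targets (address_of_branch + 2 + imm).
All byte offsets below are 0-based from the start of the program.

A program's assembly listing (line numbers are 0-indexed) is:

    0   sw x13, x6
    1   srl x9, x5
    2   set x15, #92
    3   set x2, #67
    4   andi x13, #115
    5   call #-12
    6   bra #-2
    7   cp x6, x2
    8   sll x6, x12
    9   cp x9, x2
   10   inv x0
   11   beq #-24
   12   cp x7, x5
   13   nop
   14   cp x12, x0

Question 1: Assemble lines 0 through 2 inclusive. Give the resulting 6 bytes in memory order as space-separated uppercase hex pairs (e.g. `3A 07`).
CE B0 E4 A8 6F DC

line 0 (sw): pack op=0x19:5|rd=13:4|rs=6:4|pad=0:3 = 0xceb0; big→ ce b0
line 1 (srl): pack op=0x1c:5|rd=9:4|rs=5:4|pad=0:3 = 0xe4a8; big→ e4 a8
line 2 (set): pack op=0xd:5|rd=15:4|imm=92:7 = 0x6fdc; big→ 6f dc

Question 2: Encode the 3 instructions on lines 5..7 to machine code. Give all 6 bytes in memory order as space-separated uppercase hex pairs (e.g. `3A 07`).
9F F4 67 FE FB 10

L5: call op=0x13:5|imm=-12:11 ⇒ 0x9ff4 ⇒ big 9f f4
L6: bra op=0xc:5|imm=-2:11 ⇒ 0x67fe ⇒ big 67 fe
L7: cp op=0x1f:5|rd=6:4|rs=2:4|pad=0:3 ⇒ 0xfb10 ⇒ big fb 10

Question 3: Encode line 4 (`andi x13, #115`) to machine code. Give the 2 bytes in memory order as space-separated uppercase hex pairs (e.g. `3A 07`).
L4: andi op=0x5:5|rd=13:4|imm=115:7 ⇒ 0x2ef3 ⇒ big 2e f3

2E F3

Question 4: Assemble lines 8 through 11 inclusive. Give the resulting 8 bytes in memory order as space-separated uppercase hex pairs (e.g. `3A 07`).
line 8 (sll): pack op=0x15:5|rd=6:4|rs=12:4|pad=0:3 = 0xab60; big→ ab 60
line 9 (cp): pack op=0x1f:5|rd=9:4|rs=2:4|pad=0:3 = 0xfc90; big→ fc 90
line 10 (inv): pack op=0x18:5|rd=0:4|pad=0:7 = 0xc000; big→ c0 00
line 11 (beq): pack op=0x1:5|imm=-24:11 = 0x0fe8; big→ 0f e8

AB 60 FC 90 C0 00 0F E8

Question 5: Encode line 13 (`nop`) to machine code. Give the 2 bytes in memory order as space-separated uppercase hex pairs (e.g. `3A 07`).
F0 00

L13: nop op=0x1e:5|pad=0:11 ⇒ 0xf000 ⇒ big f0 00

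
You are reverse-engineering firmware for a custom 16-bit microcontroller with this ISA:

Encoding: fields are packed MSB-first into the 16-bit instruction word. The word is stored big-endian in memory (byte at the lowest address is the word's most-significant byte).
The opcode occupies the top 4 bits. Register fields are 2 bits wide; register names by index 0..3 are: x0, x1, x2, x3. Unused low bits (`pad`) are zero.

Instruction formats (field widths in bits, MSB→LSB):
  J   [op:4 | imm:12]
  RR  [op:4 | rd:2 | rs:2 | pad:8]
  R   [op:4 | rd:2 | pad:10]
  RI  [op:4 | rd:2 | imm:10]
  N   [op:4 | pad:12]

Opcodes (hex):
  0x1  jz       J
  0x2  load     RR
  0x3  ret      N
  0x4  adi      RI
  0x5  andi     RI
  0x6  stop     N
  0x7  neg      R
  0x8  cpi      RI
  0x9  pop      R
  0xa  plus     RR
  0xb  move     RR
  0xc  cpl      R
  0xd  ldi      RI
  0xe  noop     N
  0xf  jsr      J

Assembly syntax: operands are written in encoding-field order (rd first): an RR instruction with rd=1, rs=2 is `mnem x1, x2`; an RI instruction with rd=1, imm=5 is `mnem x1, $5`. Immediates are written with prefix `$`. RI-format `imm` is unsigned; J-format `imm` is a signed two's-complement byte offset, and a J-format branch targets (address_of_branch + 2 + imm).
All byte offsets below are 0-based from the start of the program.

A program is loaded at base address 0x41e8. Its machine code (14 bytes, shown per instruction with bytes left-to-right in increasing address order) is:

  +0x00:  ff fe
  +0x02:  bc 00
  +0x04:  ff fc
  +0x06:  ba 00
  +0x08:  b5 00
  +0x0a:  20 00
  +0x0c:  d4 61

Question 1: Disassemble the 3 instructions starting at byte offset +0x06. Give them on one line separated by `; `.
off 0x06: read ba 00 as big → 0xba00
  top 4b → 0xb → move [RR]
  rd: (w>>10)&0x3=0x2 → x2
  rs: (w>>8)&0x3=0x2 → x2
off 0x08: read b5 00 as big → 0xb500
  top 4b → 0xb → move [RR]
  rd: (w>>10)&0x3=0x1 → x1
  rs: (w>>8)&0x3=0x1 → x1
off 0x0a: read 20 00 as big → 0x2000
  top 4b → 0x2 → load [RR]
  rd: (w>>10)&0x3=0x0 → x0
  rs: (w>>8)&0x3=0x0 → x0

move x2, x2; move x1, x1; load x0, x0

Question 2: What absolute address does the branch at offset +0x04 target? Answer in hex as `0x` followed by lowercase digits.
0x41ea

off 0x04: read ff fc as big → 0xfffc
  op=0xfffc>>12=0xf ⇒ jsr (J)
  imm@[11:0]=0xffc (s12→-4) ⇒ $-4
  target = base 0x41e8 + off 0x04 + 2 + imm -4 = 0x41ea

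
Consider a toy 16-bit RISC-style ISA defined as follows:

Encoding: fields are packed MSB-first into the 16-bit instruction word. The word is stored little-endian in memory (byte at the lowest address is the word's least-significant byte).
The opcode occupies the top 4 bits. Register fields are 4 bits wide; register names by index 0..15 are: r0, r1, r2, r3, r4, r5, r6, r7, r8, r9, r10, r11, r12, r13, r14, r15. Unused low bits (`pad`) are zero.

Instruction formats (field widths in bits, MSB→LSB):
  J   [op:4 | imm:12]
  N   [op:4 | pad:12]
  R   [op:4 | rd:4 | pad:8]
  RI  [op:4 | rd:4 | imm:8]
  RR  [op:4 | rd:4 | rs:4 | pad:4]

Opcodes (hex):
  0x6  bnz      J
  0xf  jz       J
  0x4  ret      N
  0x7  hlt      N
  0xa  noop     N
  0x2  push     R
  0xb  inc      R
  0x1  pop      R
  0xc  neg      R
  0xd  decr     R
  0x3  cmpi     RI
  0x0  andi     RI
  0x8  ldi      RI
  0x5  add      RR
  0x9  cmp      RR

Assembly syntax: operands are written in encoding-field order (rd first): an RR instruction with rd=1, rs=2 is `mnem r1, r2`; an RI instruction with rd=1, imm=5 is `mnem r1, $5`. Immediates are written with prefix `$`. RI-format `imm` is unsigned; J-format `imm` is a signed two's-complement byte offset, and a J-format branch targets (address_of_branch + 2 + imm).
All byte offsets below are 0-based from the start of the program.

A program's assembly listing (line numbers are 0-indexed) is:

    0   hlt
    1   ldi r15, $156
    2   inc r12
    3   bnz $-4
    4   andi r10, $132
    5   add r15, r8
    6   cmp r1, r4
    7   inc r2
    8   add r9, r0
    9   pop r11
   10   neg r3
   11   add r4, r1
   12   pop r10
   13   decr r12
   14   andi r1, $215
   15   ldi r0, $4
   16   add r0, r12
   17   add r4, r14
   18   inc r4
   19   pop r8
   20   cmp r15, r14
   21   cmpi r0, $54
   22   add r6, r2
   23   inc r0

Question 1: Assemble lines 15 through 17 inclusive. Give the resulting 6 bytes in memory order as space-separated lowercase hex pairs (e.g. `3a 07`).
04 80 c0 50 e0 54

15. ldi fields op=0x8:4|rd=0:4|imm=4:8 → word 8004h → 04 80
16. add fields op=0x5:4|rd=0:4|rs=12:4|pad=0:4 → word 50c0h → c0 50
17. add fields op=0x5:4|rd=4:4|rs=14:4|pad=0:4 → word 54e0h → e0 54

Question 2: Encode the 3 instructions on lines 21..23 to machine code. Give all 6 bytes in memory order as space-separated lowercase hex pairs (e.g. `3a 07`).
36 30 20 56 00 b0

line 21 (cmpi): pack op=0x3:4|rd=0:4|imm=54:8 = 0x3036; little→ 36 30
line 22 (add): pack op=0x5:4|rd=6:4|rs=2:4|pad=0:4 = 0x5620; little→ 20 56
line 23 (inc): pack op=0xb:4|rd=0:4|pad=0:8 = 0xb000; little→ 00 b0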